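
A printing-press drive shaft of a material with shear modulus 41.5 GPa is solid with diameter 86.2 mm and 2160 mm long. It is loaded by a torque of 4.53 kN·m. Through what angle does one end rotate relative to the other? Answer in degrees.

J = πd⁴/32 = π(0.0862)⁴/32 = 5.420×10^-6 m⁴.
θ = T·L/(G·J) = 4530 × 2.16 / (41.5×10⁹ × 5.420×10^-6) = 0.04350 rad.

2.49°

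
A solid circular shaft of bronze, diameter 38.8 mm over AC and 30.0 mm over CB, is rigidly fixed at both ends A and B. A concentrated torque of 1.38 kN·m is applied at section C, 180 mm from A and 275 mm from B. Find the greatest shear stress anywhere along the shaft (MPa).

Compatibility: T_A·a/J_AC = T_B·b/J_CB with T_A + T_B = T₀.
J_AC = 2.22×10^-7 m⁴, J_CB = 7.95×10^-8 m⁴, so T_A = T₀·(J_AC/a)/((J_AC/a)+(J_CB/b)) = 1118 N·m, T_B = 261.6 N·m.
τ in each portion: τ_AC = 9.75×10^7 Pa, τ_CB = 4.94×10^7 Pa; maximum is in AC.
τ_max = T_AC·r/J = 1118·0.0194/2.22×10^-7 = 9.751×10^7 Pa.

97.5 MPa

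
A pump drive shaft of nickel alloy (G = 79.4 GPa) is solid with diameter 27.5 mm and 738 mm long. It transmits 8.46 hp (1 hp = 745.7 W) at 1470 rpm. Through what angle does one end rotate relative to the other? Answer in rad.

ω = 2π·1470/60 = 153.9 rad/s, so T = P/ω = 8.46×745.7 / 153.9 = 40.98 N·m.
J = πd⁴/32 = π(0.0275)⁴/32 = 5.615×10^-8 m⁴.
θ = T·L/(G·J) = 40.98 × 0.738 / (79.4×10⁹ × 5.615×10^-8) = 6.784×10^-3 rad.

0.00678 rad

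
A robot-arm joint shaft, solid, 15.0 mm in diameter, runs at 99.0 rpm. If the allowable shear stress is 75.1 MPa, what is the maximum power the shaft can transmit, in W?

516 W

J = πd⁴/32 = π(0.0150)⁴/32 = 4.970×10^-9 m⁴.
T_max = τ_allow·J/r = 7.51×10^7 × 4.970×10^-9 / 0.00750 = 49.77 N·m.
ω = 2π·99.0/60 = 10.37 rad/s, so P_max = T_max·ω = 515.9 W.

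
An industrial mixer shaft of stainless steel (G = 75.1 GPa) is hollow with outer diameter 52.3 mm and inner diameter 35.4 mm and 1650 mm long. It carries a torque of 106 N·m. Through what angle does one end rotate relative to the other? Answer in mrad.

J = π(d_o⁴ − d_i⁴)/32 = π(0.0523⁴ − 0.0354⁴)/32 = 5.804×10^-7 m⁴.
θ = T·L/(G·J) = 106.0 × 1.65 / (75.1×10⁹ × 5.804×10^-7) = 4.013×10^-3 rad.

4.01 mrad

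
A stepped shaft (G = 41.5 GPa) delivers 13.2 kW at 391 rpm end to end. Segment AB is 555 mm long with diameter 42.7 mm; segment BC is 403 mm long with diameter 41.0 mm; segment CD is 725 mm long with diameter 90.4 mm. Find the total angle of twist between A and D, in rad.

0.0254 rad

ω = 2π·391/60 = 40.95 rad/s, so T = P/ω = 13.2×10³ / 40.95 = 322.4 N·m.
J_AB = π(0.0427)⁴/32 = 3.26×10^-7 m⁴; J_BC = π(0.0410)⁴/32 = 2.77×10^-7 m⁴; J_CD = π(0.0904)⁴/32 = 6.56×10^-6 m⁴.
θ = (T/G)·Σ L_i/J_i = (322.4/41.5×10⁹)·(0.555/3.26×10^-7 + 0.403/2.77×10^-7 + 0.725/6.56×10^-6) = 0.02535 rad.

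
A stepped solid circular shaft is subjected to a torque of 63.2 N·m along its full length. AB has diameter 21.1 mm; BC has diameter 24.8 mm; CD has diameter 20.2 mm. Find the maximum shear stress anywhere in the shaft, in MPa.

Under the same torque, τ_max = 16T/(πd³) is largest where d is smallest — segment CD (d = 20.2 mm).
τ_max = 16·63.20/(π·(0.0202)³) = 3.905×10^7 Pa.

39.1 MPa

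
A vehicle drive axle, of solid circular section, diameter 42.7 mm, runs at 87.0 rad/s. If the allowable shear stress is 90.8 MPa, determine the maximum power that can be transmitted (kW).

121 kW

J = πd⁴/32 = π(0.0427)⁴/32 = 3.264×10^-7 m⁴.
T_max = τ_allow·J/r = 9.08×10^7 × 3.264×10^-7 / 0.0214 = 1388 N·m.
ω = 87.0 rad/s, so P_max = T_max·ω = 1.208×10^5 W.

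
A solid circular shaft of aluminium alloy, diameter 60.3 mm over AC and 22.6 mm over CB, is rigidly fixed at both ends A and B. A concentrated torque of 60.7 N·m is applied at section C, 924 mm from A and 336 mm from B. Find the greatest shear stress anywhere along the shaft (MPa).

1.38 MPa

Compatibility: T_A·a/J_AC = T_B·b/J_CB with T_A + T_B = T₀.
J_AC = 1.30×10^-6 m⁴, J_CB = 2.56×10^-8 m⁴, so T_A = T₀·(J_AC/a)/((J_AC/a)+(J_CB/b)) = 57.58 N·m, T_B = 3.124 N·m.
τ in each portion: τ_AC = 1.34×10^6 Pa, τ_CB = 1.38×10^6 Pa; maximum is in CB.
τ_max = T_CB·r/J = 3.124·0.0113/2.56×10^-8 = 1.378×10^6 Pa.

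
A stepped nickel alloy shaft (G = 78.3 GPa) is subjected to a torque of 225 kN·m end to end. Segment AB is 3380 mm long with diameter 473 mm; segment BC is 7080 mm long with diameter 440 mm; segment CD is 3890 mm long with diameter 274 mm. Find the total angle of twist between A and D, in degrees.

J_AB = π(0.473)⁴/32 = 4.91×10^-3 m⁴; J_BC = π(0.440)⁴/32 = 3.68×10^-3 m⁴; J_CD = π(0.274)⁴/32 = 5.53×10^-4 m⁴.
θ = (T/G)·Σ L_i/J_i = (225000/78.3×10⁹)·(3.38/4.91×10^-3 + 7.08/3.68×10^-3 + 3.89/5.53×10^-4) = 0.02771 rad.

1.59°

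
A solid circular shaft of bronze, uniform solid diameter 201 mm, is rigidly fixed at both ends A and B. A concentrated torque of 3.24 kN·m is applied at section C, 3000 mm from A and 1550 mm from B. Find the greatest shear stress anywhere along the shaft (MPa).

1.34 MPa

With uniform GJ and both ends fixed, compatibility θ_AC = θ_CB gives T_A·a = T_B·b, together with T_A + T_B = T₀.
T_A = T₀·b/(a+b) = 3240·1550/4550 = 1104 N·m; T_B = 2136 N·m.
τ in each portion: τ_AC = 6.92×10^5 Pa, τ_CB = 1.34×10^6 Pa; maximum is in CB.
τ_max = T_CB·r/J = 2136·0.101/1.60×10^-4 = 1.340×10^6 Pa.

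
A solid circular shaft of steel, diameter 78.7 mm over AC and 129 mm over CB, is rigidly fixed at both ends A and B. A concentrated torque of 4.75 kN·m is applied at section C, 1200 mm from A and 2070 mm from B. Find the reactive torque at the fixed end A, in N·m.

916 N·m

Compatibility: T_A·a/J_AC = T_B·b/J_CB with T_A + T_B = T₀.
J_AC = 3.77×10^-6 m⁴, J_CB = 2.72×10^-5 m⁴, so T_A = T₀·(J_AC/a)/((J_AC/a)+(J_CB/b)) = 916.1 N·m, T_B = 3834 N·m.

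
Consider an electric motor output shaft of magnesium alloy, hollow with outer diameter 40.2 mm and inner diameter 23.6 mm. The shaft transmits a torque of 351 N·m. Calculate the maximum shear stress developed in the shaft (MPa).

31.2 MPa

J = π(d_o⁴ − d_i⁴)/32 = π(0.0402⁴ − 0.0236⁴)/32 = 2.259×10^-7 m⁴.
τ_max = T·r/J = 351.0 × 0.0201 / 2.259×10^-7 = 3.123×10^7 Pa.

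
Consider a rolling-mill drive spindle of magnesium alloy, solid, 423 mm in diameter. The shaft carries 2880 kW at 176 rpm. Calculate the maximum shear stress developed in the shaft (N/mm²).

ω = 2π·176/60 = 18.43 rad/s, so T = P/ω = 2880×10³ / 18.43 = 156300 N·m.
J = πd⁴/32 = π(0.423)⁴/32 = 3.143×10^-3 m⁴.
τ_max = T·r/J = 156300 × 0.211 / 3.143×10^-3 = 1.051×10^7 Pa.

10.5 N/mm²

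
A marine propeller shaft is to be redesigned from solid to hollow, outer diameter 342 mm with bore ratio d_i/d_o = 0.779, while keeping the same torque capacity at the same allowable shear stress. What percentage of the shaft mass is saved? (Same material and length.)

Equal τ_max and T ⇒ the solid shaft needs d_s³ = d_o³(1−k⁴), so d_s = 342·(1−0.779⁴)^(1/3) = 293.5 mm.
Area ratio A_h/A_s = d_o²(1−k²)/d_s² = (1−k²)/(1−k⁴)^(2/3) = 0.5340.
Mass saving = 1 − 0.5340 = 46.6 %.

46.6 %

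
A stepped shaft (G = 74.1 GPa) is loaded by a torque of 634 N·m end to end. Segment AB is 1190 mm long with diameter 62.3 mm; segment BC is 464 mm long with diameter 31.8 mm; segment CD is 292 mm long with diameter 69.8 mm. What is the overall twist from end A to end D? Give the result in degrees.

2.72°

J_AB = π(0.0623)⁴/32 = 1.48×10^-6 m⁴; J_BC = π(0.0318)⁴/32 = 1.00×10^-7 m⁴; J_CD = π(0.0698)⁴/32 = 2.33×10^-6 m⁴.
θ = (T/G)·Σ L_i/J_i = (634.0/74.1×10⁹)·(1.19/1.48×10^-6 + 0.464/1.00×10^-7 + 0.292/2.33×10^-6) = 0.04750 rad.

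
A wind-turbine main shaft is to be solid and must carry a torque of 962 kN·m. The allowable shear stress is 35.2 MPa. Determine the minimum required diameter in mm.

For a solid shaft τ_max = 16T/(πd³), so d = (16T/(π τ_allow))^(1/3) = (16·962000/(π·3.52×10^7))^(1/3) = 0.5182 m.

518 mm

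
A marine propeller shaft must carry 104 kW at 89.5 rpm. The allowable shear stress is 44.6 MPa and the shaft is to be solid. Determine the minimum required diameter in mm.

108 mm

ω = 2π·89.5/60 = 9.372 rad/s, so T = P/ω = 104×10³ / 9.372 = 11100 N·m.
For a solid shaft τ_max = 16T/(πd³), so d = (16T/(π τ_allow))^(1/3) = (16·11100/(π·4.46×10^7))^(1/3) = 0.1082 m.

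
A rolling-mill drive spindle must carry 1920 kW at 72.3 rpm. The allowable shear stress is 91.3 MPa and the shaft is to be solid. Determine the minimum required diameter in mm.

ω = 2π·72.3/60 = 7.571 rad/s, so T = P/ω = 1920×10³ / 7.571 = 253600 N·m.
For a solid shaft τ_max = 16T/(πd³), so d = (16T/(π τ_allow))^(1/3) = (16·253600/(π·9.13×10^7))^(1/3) = 0.2418 m.

242 mm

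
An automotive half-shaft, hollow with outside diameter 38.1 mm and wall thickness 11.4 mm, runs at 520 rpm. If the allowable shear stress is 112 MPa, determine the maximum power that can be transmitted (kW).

64.5 kW

J = π(d_o⁴ − d_i⁴)/32 = π(0.0381⁴ − 0.0153⁴)/32 = 2.015×10^-7 m⁴.
T_max = τ_allow·J/r = 1.12×10^8 × 2.015×10^-7 / 0.0191 = 1185 N·m.
ω = 2π·520/60 = 54.45 rad/s, so P_max = T_max·ω = 6.451×10^4 W.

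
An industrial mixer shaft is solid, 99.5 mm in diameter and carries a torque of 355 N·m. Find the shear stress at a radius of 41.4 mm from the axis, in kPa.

J = πd⁴/32 = π(0.0995)⁴/32 = 9.623×10^-6 m⁴.
Shear stress varies linearly with radius: τ = T·r/J = 355.0 × 0.0414 / 9.623×10^-6 = 1.527×10^6 Pa.

1530 kPa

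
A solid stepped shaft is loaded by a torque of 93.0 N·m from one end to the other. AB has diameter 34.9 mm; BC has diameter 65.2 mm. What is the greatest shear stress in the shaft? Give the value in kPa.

11100 kPa

Under the same torque, τ_max = 16T/(πd³) is largest where d is smallest — segment AB (d = 34.9 mm).
τ_max = 16·93.00/(π·(0.0349)³) = 1.114×10^7 Pa.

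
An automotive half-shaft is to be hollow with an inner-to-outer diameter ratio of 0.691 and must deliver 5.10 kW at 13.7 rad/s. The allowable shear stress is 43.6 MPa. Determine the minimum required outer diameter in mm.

ω = 13.7 rad/s, so T = P/ω = 5.10×10³ / 13.70 = 372.3 N·m.
For a hollow shaft with d_i/d_o = 0.691: τ_max = 16T/(π d_o³ (1−k⁴)), so d_o = [16T/(π τ_allow (1−k⁴))]^(1/3) = [16·372.3/(π·4.36×10^7·0.7720)]^(1/3) = 0.03833 m.

38.3 mm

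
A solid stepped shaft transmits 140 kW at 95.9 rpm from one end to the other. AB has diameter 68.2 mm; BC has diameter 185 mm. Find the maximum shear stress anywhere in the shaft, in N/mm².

224 N/mm²

ω = 2π·95.9/60 = 10.04 rad/s, so T = P/ω = 140×10³ / 10.04 = 13940 N·m.
Under the same torque, τ_max = 16T/(πd³) is largest where d is smallest — segment AB (d = 68.2 mm).
τ_max = 16·13940/(π·(0.0682)³) = 2.238×10^8 Pa.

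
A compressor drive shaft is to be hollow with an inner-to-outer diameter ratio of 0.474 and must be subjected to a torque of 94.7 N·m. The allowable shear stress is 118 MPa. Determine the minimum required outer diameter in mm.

16.3 mm

For a hollow shaft with d_i/d_o = 0.474: τ_max = 16T/(π d_o³ (1−k⁴)), so d_o = [16T/(π τ_allow (1−k⁴))]^(1/3) = [16·94.70/(π·1.18×10^8·0.9495)]^(1/3) = 0.01627 m.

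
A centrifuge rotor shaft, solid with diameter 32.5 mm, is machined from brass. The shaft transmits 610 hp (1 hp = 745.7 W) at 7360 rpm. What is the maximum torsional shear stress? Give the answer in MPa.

ω = 2π·7360/60 = 770.7 rad/s, so T = P/ω = 610×745.7 / 770.7 = 590.2 N·m.
J = πd⁴/32 = π(0.0325)⁴/32 = 1.095×10^-7 m⁴.
τ_max = T·r/J = 590.2 × 0.0163 / 1.095×10^-7 = 8.756×10^7 Pa.

87.6 MPa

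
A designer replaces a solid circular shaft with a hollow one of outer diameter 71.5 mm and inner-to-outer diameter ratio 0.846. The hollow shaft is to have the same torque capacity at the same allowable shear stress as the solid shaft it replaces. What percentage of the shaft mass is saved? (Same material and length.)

Equal τ_max and T ⇒ the solid shaft needs d_s³ = d_o³(1−k⁴), so d_s = 71.5·(1−0.846⁴)^(1/3) = 56.28 mm.
Area ratio A_h/A_s = d_o²(1−k²)/d_s² = (1−k²)/(1−k⁴)^(2/3) = 0.4588.
Mass saving = 1 − 0.4588 = 54.1 %.

54.1 %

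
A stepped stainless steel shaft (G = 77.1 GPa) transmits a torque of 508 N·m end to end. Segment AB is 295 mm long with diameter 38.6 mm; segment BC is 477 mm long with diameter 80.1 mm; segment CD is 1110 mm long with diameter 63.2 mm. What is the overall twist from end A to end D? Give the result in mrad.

14.4 mrad

J_AB = π(0.0386)⁴/32 = 2.18×10^-7 m⁴; J_BC = π(0.0801)⁴/32 = 4.04×10^-6 m⁴; J_CD = π(0.0632)⁴/32 = 1.57×10^-6 m⁴.
θ = (T/G)·Σ L_i/J_i = (508.0/77.1×10⁹)·(0.295/2.18×10^-7 + 0.477/4.04×10^-6 + 1.11/1.57×10^-6) = 0.01437 rad.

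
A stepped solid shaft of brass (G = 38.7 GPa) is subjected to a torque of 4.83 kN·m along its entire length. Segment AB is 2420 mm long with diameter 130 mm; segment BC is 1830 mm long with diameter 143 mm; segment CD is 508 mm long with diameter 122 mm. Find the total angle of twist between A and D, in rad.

J_AB = π(0.130)⁴/32 = 2.80×10^-5 m⁴; J_BC = π(0.143)⁴/32 = 4.11×10^-5 m⁴; J_CD = π(0.122)⁴/32 = 2.17×10^-5 m⁴.
θ = (T/G)·Σ L_i/J_i = (4830/38.7×10⁹)·(2.42/2.80×10^-5 + 1.83/4.11×10^-5 + 0.508/2.17×10^-5) = 0.01925 rad.

0.0193 rad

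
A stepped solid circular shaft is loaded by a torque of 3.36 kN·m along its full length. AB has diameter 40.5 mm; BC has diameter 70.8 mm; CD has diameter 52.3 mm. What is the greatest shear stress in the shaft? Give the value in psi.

37400 psi

Under the same torque, τ_max = 16T/(πd³) is largest where d is smallest — segment AB (d = 40.5 mm).
τ_max = 16·3360/(π·(0.0405)³) = 2.576×10^8 Pa.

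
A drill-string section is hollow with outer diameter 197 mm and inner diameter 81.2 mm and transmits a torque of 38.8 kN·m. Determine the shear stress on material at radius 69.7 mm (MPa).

18.8 MPa

J = π(d_o⁴ − d_i⁴)/32 = π(0.197⁴ − 0.0812⁴)/32 = 1.436×10^-4 m⁴.
Shear stress varies linearly with radius: τ = T·r/J = 38800 × 0.0697 / 1.436×10^-4 = 1.883×10^7 Pa.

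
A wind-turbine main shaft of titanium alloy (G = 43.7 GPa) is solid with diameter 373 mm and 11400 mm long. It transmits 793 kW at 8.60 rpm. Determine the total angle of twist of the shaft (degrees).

6.93°

ω = 2π·8.60/60 = 0.9006 rad/s, so T = P/ω = 793×10³ / 0.9006 = 880500 N·m.
J = πd⁴/32 = π(0.373)⁴/32 = 1.900×10^-3 m⁴.
θ = T·L/(G·J) = 880500 × 11.4 / (43.7×10⁹ × 1.900×10^-3) = 0.1209 rad.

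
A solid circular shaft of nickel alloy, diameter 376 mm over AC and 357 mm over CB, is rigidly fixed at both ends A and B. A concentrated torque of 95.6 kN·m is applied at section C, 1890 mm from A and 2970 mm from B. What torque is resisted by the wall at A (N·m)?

Compatibility: T_A·a/J_AC = T_B·b/J_CB with T_A + T_B = T₀.
J_AC = 1.96×10^-3 m⁴, J_CB = 1.59×10^-3 m⁴, so T_A = T₀·(J_AC/a)/((J_AC/a)+(J_CB/b)) = 63010 N·m, T_B = 32590 N·m.

63000 N·m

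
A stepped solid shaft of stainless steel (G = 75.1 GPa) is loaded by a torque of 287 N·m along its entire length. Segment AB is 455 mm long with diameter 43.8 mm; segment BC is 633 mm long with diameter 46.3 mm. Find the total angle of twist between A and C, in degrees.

0.583°

J_AB = π(0.0438)⁴/32 = 3.61×10^-7 m⁴; J_BC = π(0.0463)⁴/32 = 4.51×10^-7 m⁴.
θ = (T/G)·Σ L_i/J_i = (287.0/75.1×10⁹)·(0.455/3.61×10^-7 + 0.633/4.51×10^-7) = 0.01017 rad.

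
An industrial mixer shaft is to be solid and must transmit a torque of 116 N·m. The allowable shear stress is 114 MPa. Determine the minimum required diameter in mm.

For a solid shaft τ_max = 16T/(πd³), so d = (16T/(π τ_allow))^(1/3) = (16·116.0/(π·1.14×10^8))^(1/3) = 0.01731 m.

17.3 mm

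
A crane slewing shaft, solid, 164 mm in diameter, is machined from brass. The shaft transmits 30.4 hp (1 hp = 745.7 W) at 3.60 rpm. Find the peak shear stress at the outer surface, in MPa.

ω = 2π·3.60/60 = 0.3770 rad/s, so T = P/ω = 30.4×745.7 / 0.3770 = 60130 N·m.
J = πd⁴/32 = π(0.164)⁴/32 = 7.102×10^-5 m⁴.
τ_max = T·r/J = 60130 × 0.0820 / 7.102×10^-5 = 6.943×10^7 Pa.

69.4 MPa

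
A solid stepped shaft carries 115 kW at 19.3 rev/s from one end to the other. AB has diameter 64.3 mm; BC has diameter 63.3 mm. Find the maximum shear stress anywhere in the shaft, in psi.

2760 psi

ω = 2π·19.3 = 121.3 rad/s, so T = P/ω = 115×10³ / 121.3 = 948.3 N·m.
Under the same torque, τ_max = 16T/(πd³) is largest where d is smallest — segment BC (d = 63.3 mm).
τ_max = 16·948.3/(π·(0.0633)³) = 1.904×10^7 Pa.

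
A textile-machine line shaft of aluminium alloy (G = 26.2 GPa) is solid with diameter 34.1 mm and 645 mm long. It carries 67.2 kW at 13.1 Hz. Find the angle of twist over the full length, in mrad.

151 mrad

ω = 2π·13.1 = 82.31 rad/s, so T = P/ω = 67.2×10³ / 82.31 = 816.4 N·m.
J = πd⁴/32 = π(0.0341)⁴/32 = 1.327×10^-7 m⁴.
θ = T·L/(G·J) = 816.4 × 0.645 / (26.2×10⁹ × 1.327×10^-7) = 0.1514 rad.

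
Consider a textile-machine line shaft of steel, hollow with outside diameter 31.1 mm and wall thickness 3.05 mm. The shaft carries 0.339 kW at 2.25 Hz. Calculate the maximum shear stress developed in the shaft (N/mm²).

6.97 N/mm²

ω = 2π·2.25 = 14.14 rad/s, so T = P/ω = 0.339×10³ / 14.14 = 23.98 N·m.
J = π(d_o⁴ − d_i⁴)/32 = π(0.0311⁴ − 0.0250⁴)/32 = 5.349×10^-8 m⁴.
τ_max = T·r/J = 23.98 × 0.0156 / 5.349×10^-8 = 6.971×10^6 Pa.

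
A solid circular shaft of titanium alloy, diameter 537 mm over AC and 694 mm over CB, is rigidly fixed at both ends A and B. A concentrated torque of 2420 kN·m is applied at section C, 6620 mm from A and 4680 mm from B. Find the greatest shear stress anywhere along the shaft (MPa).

29.4 MPa

Compatibility: T_A·a/J_AC = T_B·b/J_CB with T_A + T_B = T₀.
J_AC = 8.16×10^-3 m⁴, J_CB = 0.0228 m⁴, so T_A = T₀·(J_AC/a)/((J_AC/a)+(J_CB/b)) = 489300 N·m, T_B = 1.931e6 N·m.
τ in each portion: τ_AC = 1.61×10^7 Pa, τ_CB = 2.94×10^7 Pa; maximum is in CB.
τ_max = T_CB·r/J = 1.931e6·0.347/0.0228 = 2.942×10^7 Pa.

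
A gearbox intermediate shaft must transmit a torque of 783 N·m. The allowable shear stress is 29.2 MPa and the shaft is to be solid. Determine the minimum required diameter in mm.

For a solid shaft τ_max = 16T/(πd³), so d = (16T/(π τ_allow))^(1/3) = (16·783.0/(π·2.92×10^7))^(1/3) = 0.05150 m.

51.5 mm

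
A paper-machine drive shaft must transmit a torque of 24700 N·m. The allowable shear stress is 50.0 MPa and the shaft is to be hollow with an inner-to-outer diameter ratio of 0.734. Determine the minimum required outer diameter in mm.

152 mm

For a hollow shaft with d_i/d_o = 0.734: τ_max = 16T/(π d_o³ (1−k⁴)), so d_o = [16T/(π τ_allow (1−k⁴))]^(1/3) = [16·24700/(π·5.00×10^7·0.7097)]^(1/3) = 0.1525 m.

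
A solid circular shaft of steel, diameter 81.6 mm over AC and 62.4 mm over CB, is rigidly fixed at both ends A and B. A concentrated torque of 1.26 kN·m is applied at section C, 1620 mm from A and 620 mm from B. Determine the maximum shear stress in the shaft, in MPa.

12.5 MPa

Compatibility: T_A·a/J_AC = T_B·b/J_CB with T_A + T_B = T₀.
J_AC = 4.35×10^-6 m⁴, J_CB = 1.49×10^-6 m⁴, so T_A = T₀·(J_AC/a)/((J_AC/a)+(J_CB/b)) = 665.4 N·m, T_B = 594.6 N·m.
τ in each portion: τ_AC = 6.24×10^6 Pa, τ_CB = 1.25×10^7 Pa; maximum is in CB.
τ_max = T_CB·r/J = 594.6·0.0312/1.49×10^-6 = 1.246×10^7 Pa.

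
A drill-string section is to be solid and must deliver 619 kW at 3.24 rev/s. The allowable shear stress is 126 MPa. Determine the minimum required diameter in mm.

107 mm

ω = 2π·3.24 = 20.36 rad/s, so T = P/ω = 619×10³ / 20.36 = 30410 N·m.
For a solid shaft τ_max = 16T/(πd³), so d = (16T/(π τ_allow))^(1/3) = (16·30410/(π·1.26×10^8))^(1/3) = 0.1071 m.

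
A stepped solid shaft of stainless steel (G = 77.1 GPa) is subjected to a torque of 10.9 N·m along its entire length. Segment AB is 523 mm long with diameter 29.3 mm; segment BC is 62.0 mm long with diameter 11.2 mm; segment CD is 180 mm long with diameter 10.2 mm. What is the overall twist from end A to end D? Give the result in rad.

0.0306 rad

J_AB = π(0.0293)⁴/32 = 7.24×10^-8 m⁴; J_BC = π(0.0112)⁴/32 = 1.54×10^-9 m⁴; J_CD = π(0.0102)⁴/32 = 1.06×10^-9 m⁴.
θ = (T/G)·Σ L_i/J_i = (10.90/77.1×10⁹)·(0.523/7.24×10^-8 + 0.0620/1.54×10^-9 + 0.180/1.06×10^-9) = 0.03064 rad.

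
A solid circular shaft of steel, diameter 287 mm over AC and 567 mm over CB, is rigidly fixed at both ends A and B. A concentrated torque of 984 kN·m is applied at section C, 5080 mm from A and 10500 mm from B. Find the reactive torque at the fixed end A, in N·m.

118000 N·m

Compatibility: T_A·a/J_AC = T_B·b/J_CB with T_A + T_B = T₀.
J_AC = 6.66×10^-4 m⁴, J_CB = 0.0101 m⁴, so T_A = T₀·(J_AC/a)/((J_AC/a)+(J_CB/b)) = 117600 N·m, T_B = 866400 N·m.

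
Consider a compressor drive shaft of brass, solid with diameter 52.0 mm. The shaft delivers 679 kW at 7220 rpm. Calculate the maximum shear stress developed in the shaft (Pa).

ω = 2π·7220/60 = 756.1 rad/s, so T = P/ω = 679×10³ / 756.1 = 898.1 N·m.
J = πd⁴/32 = π(0.0520)⁴/32 = 7.178×10^-7 m⁴.
τ_max = T·r/J = 898.1 × 0.0260 / 7.178×10^-7 = 3.253×10^7 Pa.

3.25e7 Pa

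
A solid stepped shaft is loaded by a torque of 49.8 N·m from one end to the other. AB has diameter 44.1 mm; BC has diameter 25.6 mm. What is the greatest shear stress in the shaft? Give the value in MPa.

Under the same torque, τ_max = 16T/(πd³) is largest where d is smallest — segment BC (d = 25.6 mm).
τ_max = 16·49.80/(π·(0.0256)³) = 1.512×10^7 Pa.

15.1 MPa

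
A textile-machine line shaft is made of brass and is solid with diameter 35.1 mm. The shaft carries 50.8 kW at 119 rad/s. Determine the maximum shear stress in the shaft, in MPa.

ω = 119 rad/s, so T = P/ω = 50.8×10³ / 119.0 = 426.9 N·m.
J = πd⁴/32 = π(0.0351)⁴/32 = 1.490×10^-7 m⁴.
τ_max = T·r/J = 426.9 × 0.0175 / 1.490×10^-7 = 5.028×10^7 Pa.

50.3 MPa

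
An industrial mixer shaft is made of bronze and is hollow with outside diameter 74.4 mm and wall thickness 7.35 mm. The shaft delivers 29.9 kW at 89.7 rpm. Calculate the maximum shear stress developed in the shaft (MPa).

67.2 MPa

ω = 2π·89.7/60 = 9.393 rad/s, so T = P/ω = 29.9×10³ / 9.393 = 3183 N·m.
J = π(d_o⁴ − d_i⁴)/32 = π(0.0744⁴ − 0.0597⁴)/32 = 1.761×10^-6 m⁴.
τ_max = T·r/J = 3183 × 0.0372 / 1.761×10^-6 = 6.724×10^7 Pa.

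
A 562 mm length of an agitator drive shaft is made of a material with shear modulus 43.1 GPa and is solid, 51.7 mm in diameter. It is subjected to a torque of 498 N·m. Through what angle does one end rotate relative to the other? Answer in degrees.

J = πd⁴/32 = π(0.0517)⁴/32 = 7.014×10^-7 m⁴.
θ = T·L/(G·J) = 498.0 × 0.562 / (43.1×10⁹ × 7.014×10^-7) = 9.258×10^-3 rad.

0.530°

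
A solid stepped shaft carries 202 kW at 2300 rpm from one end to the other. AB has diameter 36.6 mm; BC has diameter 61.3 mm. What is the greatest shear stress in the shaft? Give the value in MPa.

87.1 MPa

ω = 2π·2300/60 = 240.9 rad/s, so T = P/ω = 202×10³ / 240.9 = 838.7 N·m.
Under the same torque, τ_max = 16T/(πd³) is largest where d is smallest — segment AB (d = 36.6 mm).
τ_max = 16·838.7/(π·(0.0366)³) = 8.712×10^7 Pa.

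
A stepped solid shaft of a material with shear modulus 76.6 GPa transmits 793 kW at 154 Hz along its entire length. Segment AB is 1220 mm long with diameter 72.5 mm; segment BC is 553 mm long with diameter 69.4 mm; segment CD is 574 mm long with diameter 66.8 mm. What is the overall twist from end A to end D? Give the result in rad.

ω = 2π·154 = 967.6 rad/s, so T = P/ω = 793×10³ / 967.6 = 819.5 N·m.
J_AB = π(0.0725)⁴/32 = 2.71×10^-6 m⁴; J_BC = π(0.0694)⁴/32 = 2.28×10^-6 m⁴; J_CD = π(0.0668)⁴/32 = 1.95×10^-6 m⁴.
θ = (T/G)·Σ L_i/J_i = (819.5/76.6×10⁹)·(1.22/2.71×10^-6 + 0.553/2.28×10^-6 + 0.574/1.95×10^-6) = 0.01055 rad.

0.0106 rad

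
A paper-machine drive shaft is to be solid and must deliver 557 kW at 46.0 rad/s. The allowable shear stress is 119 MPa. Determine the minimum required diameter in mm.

80.3 mm

ω = 46.0 rad/s, so T = P/ω = 557×10³ / 46.00 = 12110 N·m.
For a solid shaft τ_max = 16T/(πd³), so d = (16T/(π τ_allow))^(1/3) = (16·12110/(π·1.19×10^8))^(1/3) = 0.08032 m.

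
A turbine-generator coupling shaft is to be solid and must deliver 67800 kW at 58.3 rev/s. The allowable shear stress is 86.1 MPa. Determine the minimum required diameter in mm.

ω = 2π·58.3 = 366.3 rad/s, so T = P/ω = 67800×10³ / 366.3 = 185100 N·m.
For a solid shaft τ_max = 16T/(πd³), so d = (16T/(π τ_allow))^(1/3) = (16·185100/(π·8.61×10^7))^(1/3) = 0.2220 m.

222 mm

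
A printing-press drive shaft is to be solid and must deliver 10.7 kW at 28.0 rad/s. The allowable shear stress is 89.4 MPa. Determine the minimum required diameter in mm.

27.9 mm

ω = 28.0 rad/s, so T = P/ω = 10.7×10³ / 28.00 = 382.1 N·m.
For a solid shaft τ_max = 16T/(πd³), so d = (16T/(π τ_allow))^(1/3) = (16·382.1/(π·8.94×10^7))^(1/3) = 0.02792 m.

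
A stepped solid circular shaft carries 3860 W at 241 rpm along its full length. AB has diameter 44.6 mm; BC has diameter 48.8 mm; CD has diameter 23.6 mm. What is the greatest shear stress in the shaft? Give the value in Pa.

5.93e7 Pa

ω = 2π·241/60 = 25.24 rad/s, so T = P/ω = 3860 / 25.24 = 152.9 N·m.
Under the same torque, τ_max = 16T/(πd³) is largest where d is smallest — segment CD (d = 23.6 mm).
τ_max = 16·152.9/(π·(0.0236)³) = 5.926×10^7 Pa.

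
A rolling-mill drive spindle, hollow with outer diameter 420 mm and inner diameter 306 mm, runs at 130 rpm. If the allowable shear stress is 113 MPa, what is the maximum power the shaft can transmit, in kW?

16100 kW

J = π(d_o⁴ − d_i⁴)/32 = π(0.420⁴ − 0.306⁴)/32 = 2.194×10^-3 m⁴.
T_max = τ_allow·J/r = 1.13×10^8 × 2.194×10^-3 / 0.210 = 1.181e6 N·m.
ω = 2π·130/60 = 13.61 rad/s, so P_max = T_max·ω = 1.607×10^7 W.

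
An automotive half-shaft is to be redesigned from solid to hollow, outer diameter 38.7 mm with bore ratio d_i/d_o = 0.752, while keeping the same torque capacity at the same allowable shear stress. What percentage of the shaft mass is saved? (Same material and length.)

43.8 %

Equal τ_max and T ⇒ the solid shaft needs d_s³ = d_o³(1−k⁴), so d_s = 38.7·(1−0.752⁴)^(1/3) = 34.03 mm.
Area ratio A_h/A_s = d_o²(1−k²)/d_s² = (1−k²)/(1−k⁴)^(2/3) = 0.5618.
Mass saving = 1 − 0.5618 = 43.8 %.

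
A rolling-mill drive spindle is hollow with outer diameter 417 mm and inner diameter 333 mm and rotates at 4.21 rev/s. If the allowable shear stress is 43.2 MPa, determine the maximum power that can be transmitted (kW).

9650 kW

J = π(d_o⁴ − d_i⁴)/32 = π(0.417⁴ − 0.333⁴)/32 = 1.761×10^-3 m⁴.
T_max = τ_allow·J/r = 4.32×10^7 × 1.761×10^-3 / 0.208 = 364900 N·m.
ω = 2π·4.21 = 26.45 rad/s, so P_max = T_max·ω = 9.654×10^6 W.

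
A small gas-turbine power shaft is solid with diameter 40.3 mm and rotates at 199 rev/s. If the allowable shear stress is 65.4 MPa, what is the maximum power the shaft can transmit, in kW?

J = πd⁴/32 = π(0.0403)⁴/32 = 2.590×10^-7 m⁴.
T_max = τ_allow·J/r = 6.54×10^7 × 2.590×10^-7 / 0.0201 = 840.5 N·m.
ω = 2π·199 = 1250 rad/s, so P_max = T_max·ω = 1.051×10^6 W.

1050 kW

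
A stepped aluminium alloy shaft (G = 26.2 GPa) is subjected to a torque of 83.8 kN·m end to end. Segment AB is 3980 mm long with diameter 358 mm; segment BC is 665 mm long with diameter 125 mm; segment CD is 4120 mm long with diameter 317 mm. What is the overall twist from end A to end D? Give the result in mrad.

J_AB = π(0.358)⁴/32 = 1.61×10^-3 m⁴; J_BC = π(0.125)⁴/32 = 2.40×10^-5 m⁴; J_CD = π(0.317)⁴/32 = 9.91×10^-4 m⁴.
θ = (T/G)·Σ L_i/J_i = (83800/26.2×10⁹)·(3.98/1.61×10^-3 + 0.665/2.40×10^-5 + 4.12/9.91×10^-4) = 0.1099 rad.

110 mrad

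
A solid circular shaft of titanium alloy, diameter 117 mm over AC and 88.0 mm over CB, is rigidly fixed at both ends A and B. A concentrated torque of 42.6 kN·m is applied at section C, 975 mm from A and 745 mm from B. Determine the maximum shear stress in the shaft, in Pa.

Compatibility: T_A·a/J_AC = T_B·b/J_CB with T_A + T_B = T₀.
J_AC = 1.84×10^-5 m⁴, J_CB = 5.89×10^-6 m⁴, so T_A = T₀·(J_AC/a)/((J_AC/a)+(J_CB/b)) = 30020 N·m, T_B = 12580 N·m.
τ in each portion: τ_AC = 9.55×10^7 Pa, τ_CB = 9.40×10^7 Pa; maximum is in AC.
τ_max = T_AC·r/J = 30020·0.0585/1.84×10^-5 = 9.548×10^7 Pa.

9.55e7 Pa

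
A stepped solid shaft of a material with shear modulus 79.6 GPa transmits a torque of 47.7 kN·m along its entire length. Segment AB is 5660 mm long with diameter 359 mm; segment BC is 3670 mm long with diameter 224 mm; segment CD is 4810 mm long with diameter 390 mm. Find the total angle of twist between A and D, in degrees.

J_AB = π(0.359)⁴/32 = 1.63×10^-3 m⁴; J_BC = π(0.224)⁴/32 = 2.47×10^-4 m⁴; J_CD = π(0.390)⁴/32 = 2.27×10^-3 m⁴.
θ = (T/G)·Σ L_i/J_i = (47700/79.6×10⁹)·(5.66/1.63×10^-3 + 3.67/2.47×10^-4 + 4.81/2.27×10^-3) = 0.01225 rad.

0.702°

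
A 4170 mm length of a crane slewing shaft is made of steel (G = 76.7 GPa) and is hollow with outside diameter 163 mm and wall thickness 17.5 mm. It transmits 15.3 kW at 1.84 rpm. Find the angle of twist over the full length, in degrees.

ω = 2π·1.84/60 = 0.1927 rad/s, so T = P/ω = 15.3×10³ / 0.1927 = 79400 N·m.
J = π(d_o⁴ − d_i⁴)/32 = π(0.163⁴ − 0.128⁴)/32 = 4.295×10^-5 m⁴.
θ = T·L/(G·J) = 79400 × 4.17 / (76.7×10⁹ × 4.295×10^-5) = 0.1005 rad.

5.76°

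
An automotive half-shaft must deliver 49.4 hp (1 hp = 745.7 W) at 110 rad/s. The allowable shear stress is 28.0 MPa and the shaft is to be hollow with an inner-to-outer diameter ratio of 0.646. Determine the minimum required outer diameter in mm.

41.9 mm

ω = 110 rad/s, so T = P/ω = 49.4×745.7 / 110.0 = 334.9 N·m.
For a hollow shaft with d_i/d_o = 0.646: τ_max = 16T/(π d_o³ (1−k⁴)), so d_o = [16T/(π τ_allow (1−k⁴))]^(1/3) = [16·334.9/(π·2.80×10^7·0.8258)]^(1/3) = 0.04194 m.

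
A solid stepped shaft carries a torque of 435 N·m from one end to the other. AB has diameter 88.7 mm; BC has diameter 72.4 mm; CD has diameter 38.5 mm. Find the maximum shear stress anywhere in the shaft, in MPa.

38.8 MPa

Under the same torque, τ_max = 16T/(πd³) is largest where d is smallest — segment CD (d = 38.5 mm).
τ_max = 16·435.0/(π·(0.0385)³) = 3.882×10^7 Pa.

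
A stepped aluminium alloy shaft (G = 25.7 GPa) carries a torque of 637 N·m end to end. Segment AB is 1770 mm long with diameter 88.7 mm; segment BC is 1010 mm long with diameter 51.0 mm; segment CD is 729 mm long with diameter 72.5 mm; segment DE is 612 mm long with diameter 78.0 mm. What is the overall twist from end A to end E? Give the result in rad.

0.0557 rad

J_AB = π(0.0887)⁴/32 = 6.08×10^-6 m⁴; J_BC = π(0.0510)⁴/32 = 6.64×10^-7 m⁴; J_CD = π(0.0725)⁴/32 = 2.71×10^-6 m⁴; J_DE = π(0.0780)⁴/32 = 3.63×10^-6 m⁴.
θ = (T/G)·Σ L_i/J_i = (637.0/25.7×10⁹)·(1.77/6.08×10^-6 + 1.01/6.64×10^-7 + 0.729/2.71×10^-6 + 0.612/3.63×10^-6) = 0.05575 rad.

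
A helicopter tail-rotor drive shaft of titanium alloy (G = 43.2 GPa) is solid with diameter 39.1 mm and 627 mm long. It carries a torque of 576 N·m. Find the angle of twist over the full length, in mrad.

J = πd⁴/32 = π(0.0391)⁴/32 = 2.295×10^-7 m⁴.
θ = T·L/(G·J) = 576.0 × 0.627 / (43.2×10⁹ × 2.295×10^-7) = 0.03643 rad.

36.4 mrad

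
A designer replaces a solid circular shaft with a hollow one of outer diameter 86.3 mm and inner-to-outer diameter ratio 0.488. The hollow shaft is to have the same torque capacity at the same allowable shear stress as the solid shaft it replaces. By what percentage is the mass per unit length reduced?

Equal τ_max and T ⇒ the solid shaft needs d_s³ = d_o³(1−k⁴), so d_s = 86.3·(1−0.488⁴)^(1/3) = 84.64 mm.
Area ratio A_h/A_s = d_o²(1−k²)/d_s² = (1−k²)/(1−k⁴)^(2/3) = 0.7921.
Mass saving = 1 − 0.7921 = 20.8 %.

20.8 %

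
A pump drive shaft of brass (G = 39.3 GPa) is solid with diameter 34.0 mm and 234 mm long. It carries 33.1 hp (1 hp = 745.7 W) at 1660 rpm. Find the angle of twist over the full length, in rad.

ω = 2π·1660/60 = 173.8 rad/s, so T = P/ω = 33.1×745.7 / 173.8 = 142.0 N·m.
J = πd⁴/32 = π(0.0340)⁴/32 = 1.312×10^-7 m⁴.
θ = T·L/(G·J) = 142.0 × 0.234 / (39.3×10⁹ × 1.312×10^-7) = 6.444×10^-3 rad.

0.00644 rad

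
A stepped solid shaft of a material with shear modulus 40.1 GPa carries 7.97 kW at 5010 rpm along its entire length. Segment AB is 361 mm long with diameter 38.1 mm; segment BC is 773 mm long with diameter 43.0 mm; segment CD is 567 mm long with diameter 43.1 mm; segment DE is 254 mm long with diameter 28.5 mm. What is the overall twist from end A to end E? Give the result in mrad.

ω = 2π·5010/60 = 524.6 rad/s, so T = P/ω = 7.97×10³ / 524.6 = 15.19 N·m.
J_AB = π(0.0381)⁴/32 = 2.07×10^-7 m⁴; J_BC = π(0.0430)⁴/32 = 3.36×10^-7 m⁴; J_CD = π(0.0431)⁴/32 = 3.39×10^-7 m⁴; J_DE = π(0.0285)⁴/32 = 6.48×10^-8 m⁴.
θ = (T/G)·Σ L_i/J_i = (15.19/40.1×10⁹)·(0.361/2.07×10^-7 + 0.773/3.36×10^-7 + 0.567/3.39×10^-7 + 0.254/6.48×10^-8) = 3.653×10^-3 rad.

3.65 mrad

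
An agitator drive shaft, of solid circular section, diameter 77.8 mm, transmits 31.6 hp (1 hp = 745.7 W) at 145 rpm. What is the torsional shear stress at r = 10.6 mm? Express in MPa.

ω = 2π·145/60 = 15.18 rad/s, so T = P/ω = 31.6×745.7 / 15.18 = 1552 N·m.
J = πd⁴/32 = π(0.0778)⁴/32 = 3.597×10^-6 m⁴.
Shear stress varies linearly with radius: τ = T·r/J = 1552 × 0.0106 / 3.597×10^-6 = 4.573×10^6 Pa.

4.57 MPa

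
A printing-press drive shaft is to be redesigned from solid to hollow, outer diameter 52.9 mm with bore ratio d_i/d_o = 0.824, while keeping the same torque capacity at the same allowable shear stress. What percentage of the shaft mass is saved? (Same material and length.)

Equal τ_max and T ⇒ the solid shaft needs d_s³ = d_o³(1−k⁴), so d_s = 52.9·(1−0.824⁴)^(1/3) = 43.05 mm.
Area ratio A_h/A_s = d_o²(1−k²)/d_s² = (1−k²)/(1−k⁴)^(2/3) = 0.4847.
Mass saving = 1 − 0.4847 = 51.5 %.

51.5 %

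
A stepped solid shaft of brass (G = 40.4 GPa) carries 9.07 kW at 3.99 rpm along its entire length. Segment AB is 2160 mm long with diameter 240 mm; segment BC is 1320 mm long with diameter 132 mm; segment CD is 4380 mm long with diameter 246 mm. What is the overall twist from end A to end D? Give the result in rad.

0.0339 rad

ω = 2π·3.99/60 = 0.4178 rad/s, so T = P/ω = 9.07×10³ / 0.4178 = 21710 N·m.
J_AB = π(0.240)⁴/32 = 3.26×10^-4 m⁴; J_BC = π(0.132)⁴/32 = 2.98×10^-5 m⁴; J_CD = π(0.246)⁴/32 = 3.60×10^-4 m⁴.
θ = (T/G)·Σ L_i/J_i = (21710/40.4×10⁹)·(2.16/3.26×10^-4 + 1.32/2.98×10^-5 + 4.38/3.60×10^-4) = 0.03390 rad.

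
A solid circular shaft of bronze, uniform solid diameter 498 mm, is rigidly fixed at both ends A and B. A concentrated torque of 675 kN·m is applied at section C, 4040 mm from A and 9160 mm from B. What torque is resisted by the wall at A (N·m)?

468000 N·m

With uniform GJ and both ends fixed, compatibility θ_AC = θ_CB gives T_A·a = T_B·b, together with T_A + T_B = T₀.
T_A = T₀·b/(a+b) = 675000·9160/13200 = 468400 N·m; T_B = 206600 N·m.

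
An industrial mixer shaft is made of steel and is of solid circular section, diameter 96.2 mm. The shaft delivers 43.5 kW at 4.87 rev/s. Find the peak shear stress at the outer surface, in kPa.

8130 kPa

ω = 2π·4.87 = 30.60 rad/s, so T = P/ω = 43.5×10³ / 30.60 = 1422 N·m.
J = πd⁴/32 = π(0.0962)⁴/32 = 8.408×10^-6 m⁴.
τ_max = T·r/J = 1422 × 0.0481 / 8.408×10^-6 = 8.133×10^6 Pa.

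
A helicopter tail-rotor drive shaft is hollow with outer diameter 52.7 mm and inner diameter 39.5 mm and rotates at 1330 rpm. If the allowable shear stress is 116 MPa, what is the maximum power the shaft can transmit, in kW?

J = π(d_o⁴ − d_i⁴)/32 = π(0.0527⁴ − 0.0395⁴)/32 = 5.183×10^-7 m⁴.
T_max = τ_allow·J/r = 1.16×10^8 × 5.183×10^-7 / 0.0264 = 2282 N·m.
ω = 2π·1330/60 = 139.3 rad/s, so P_max = T_max·ω = 3.178×10^5 W.

318 kW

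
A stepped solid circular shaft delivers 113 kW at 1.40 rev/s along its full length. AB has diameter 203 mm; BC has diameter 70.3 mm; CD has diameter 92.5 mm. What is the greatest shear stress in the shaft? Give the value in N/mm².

188 N/mm²

ω = 2π·1.40 = 8.796 rad/s, so T = P/ω = 113×10³ / 8.796 = 12850 N·m.
Under the same torque, τ_max = 16T/(πd³) is largest where d is smallest — segment BC (d = 70.3 mm).
τ_max = 16·12850/(π·(0.0703)³) = 1.883×10^8 Pa.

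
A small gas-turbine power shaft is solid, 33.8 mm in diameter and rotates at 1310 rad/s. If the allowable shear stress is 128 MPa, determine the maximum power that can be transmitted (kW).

1270 kW

J = πd⁴/32 = π(0.0338)⁴/32 = 1.281×10^-7 m⁴.
T_max = τ_allow·J/r = 1.28×10^8 × 1.281×10^-7 / 0.0169 = 970.5 N·m.
ω = 1310 rad/s, so P_max = T_max·ω = 1.271×10^6 W.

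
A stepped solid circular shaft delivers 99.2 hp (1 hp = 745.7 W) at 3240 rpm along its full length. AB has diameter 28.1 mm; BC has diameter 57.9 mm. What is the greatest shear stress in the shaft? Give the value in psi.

7260 psi

ω = 2π·3240/60 = 339.3 rad/s, so T = P/ω = 99.2×745.7 / 339.3 = 218.0 N·m.
Under the same torque, τ_max = 16T/(πd³) is largest where d is smallest — segment AB (d = 28.1 mm).
τ_max = 16·218.0/(π·(0.0281)³) = 5.004×10^7 Pa.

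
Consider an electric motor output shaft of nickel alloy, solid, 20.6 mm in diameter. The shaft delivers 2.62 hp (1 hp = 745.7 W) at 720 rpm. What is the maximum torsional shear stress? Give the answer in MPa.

15.1 MPa

ω = 2π·720/60 = 75.40 rad/s, so T = P/ω = 2.62×745.7 / 75.40 = 25.91 N·m.
J = πd⁴/32 = π(0.0206)⁴/32 = 1.768×10^-8 m⁴.
τ_max = T·r/J = 25.91 × 0.0103 / 1.768×10^-8 = 1.510×10^7 Pa.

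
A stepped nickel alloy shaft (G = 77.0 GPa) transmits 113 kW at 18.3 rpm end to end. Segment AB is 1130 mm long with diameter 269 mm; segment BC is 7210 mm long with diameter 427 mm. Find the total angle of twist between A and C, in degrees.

ω = 2π·18.3/60 = 1.916 rad/s, so T = P/ω = 113×10³ / 1.916 = 58970 N·m.
J_AB = π(0.269)⁴/32 = 5.14×10^-4 m⁴; J_BC = π(0.427)⁴/32 = 3.26×10^-3 m⁴.
θ = (T/G)·Σ L_i/J_i = (58970/77.0×10⁹)·(1.13/5.14×10^-4 + 7.21/3.26×10^-3) = 3.375×10^-3 rad.

0.193°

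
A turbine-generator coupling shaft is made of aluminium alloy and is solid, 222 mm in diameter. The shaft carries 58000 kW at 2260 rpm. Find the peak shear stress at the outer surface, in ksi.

ω = 2π·2260/60 = 236.7 rad/s, so T = P/ω = 58000×10³ / 236.7 = 245100 N·m.
J = πd⁴/32 = π(0.222)⁴/32 = 2.385×10^-4 m⁴.
τ_max = T·r/J = 245100 × 0.111 / 2.385×10^-4 = 1.141×10^8 Pa.

16.5 ksi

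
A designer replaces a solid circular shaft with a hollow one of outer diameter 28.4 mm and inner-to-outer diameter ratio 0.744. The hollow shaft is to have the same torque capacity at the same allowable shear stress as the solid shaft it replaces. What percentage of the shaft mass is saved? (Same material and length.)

Equal τ_max and T ⇒ the solid shaft needs d_s³ = d_o³(1−k⁴), so d_s = 28.4·(1−0.744⁴)^(1/3) = 25.14 mm.
Area ratio A_h/A_s = d_o²(1−k²)/d_s² = (1−k²)/(1−k⁴)^(2/3) = 0.5698.
Mass saving = 1 − 0.5698 = 43.0 %.

43.0 %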